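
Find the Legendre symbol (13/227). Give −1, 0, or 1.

Reciprocity: 13 ≡ 1 and 227 ≡ 3 (mod 4), so (13/227) = +(227/13).
Reduce top mod 13: now compute (6/13).
Pull out 2: since 13 ≡ 5 (mod 8), (2/13) = -1.
Reciprocity: 3 ≡ 3 and 13 ≡ 1 (mod 4), so (3/13) = +(13/3).
Reduce top mod 3: now compute (1/3).
Reached (1/3) = 1. Collecting the sign flips along the way, the symbol is -1.

-1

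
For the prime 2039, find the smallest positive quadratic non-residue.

(2/2039) = +1, so 2 is a residue.
(3/2039) = +1, so 3 is a residue.
(4/2039) = +1, so 4 is a residue.
(5/2039) = +1, so 5 is a residue.
(6/2039) = +1, so 6 is a residue.
(7/2039) = −1, so 7 is the smallest positive non-residue mod 2039.

7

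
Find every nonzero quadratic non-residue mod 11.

2,6,7,8,10

Square k = 1,…,5 (k and 11−k give the same square):
1²=1, 2²=4, 3²=9, 4²≡5, 5²≡3 (mod 11).
The residues are {1, 3, 4, 5, 9}; the non-residues are the remaining 5 nonzero classes.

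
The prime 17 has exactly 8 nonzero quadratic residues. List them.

Square k = 1,…,8 (k and 17−k give the same square):
1²=1, 2²=4, 3²=9, 4²=16, 5²≡8, 6²≡2, 7²≡15, 8²≡13 (mod 17).
So the quadratic residues mod 17 are {1, 2, 4, 8, 9, 13, 15, 16}.

1, 2, 4, 8, 9, 13, 15, 16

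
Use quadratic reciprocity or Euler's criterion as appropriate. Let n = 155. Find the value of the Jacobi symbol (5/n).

Reciprocity: 5 ≡ 1 and 155 ≡ 3 (mod 4), so (5/155) = +(155/5).
Reduce top mod 5: now compute (0/5).
Top reduces to 0: gcd > 1, so the symbol is 0.

0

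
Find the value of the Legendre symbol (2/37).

-1

Euler's criterion: (2/37) ≡ 2^18 (mod 37).
2^2 ≡ 4 (mod 37)
2^4 ≡ 16 (mod 37)
2^8 ≡ 34 (mod 37)
2^16 ≡ 9 (mod 37)
2^18 = 2^(16+2) ≡ 36 (mod 37).
Result is 36 ≡ −1, so (2/37) = −1.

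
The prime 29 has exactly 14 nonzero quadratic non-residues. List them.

2, 3, 8, 10, 11, 12, 14, 15, 17, 18, 19, 21, 26, 27

Square k = 1,…,14 (k and 29−k give the same square):
1²=1, 2²=4, 3²=9, 4²=16, 5²=25, 6²≡7, 7²≡20, 8²≡6, 9²≡23, 10²≡13, 11²≡5, 12²≡28, 13²≡24, 14²≡22 (mod 29).
The residues are {1, 4, 5, 6, 7, 9, 13, 16, 20, 22, 23, 24, 25, 28}; the non-residues are the remaining 14 nonzero classes.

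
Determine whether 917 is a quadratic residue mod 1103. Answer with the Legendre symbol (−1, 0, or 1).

Euler's criterion: (917/1103) ≡ 917^551 (mod 1103).
917^2 ≡ 403 (mod 1103)
917^4 ≡ 268 (mod 1103)
917^8 ≡ 129 (mod 1103)
917^16 ≡ 96 (mod 1103)
917^32 ≡ 392 (mod 1103)
917^64 ≡ 347 (mod 1103)
917^128 ≡ 182 (mod 1103)
917^256 ≡ 34 (mod 1103)
917^512 ≡ 53 (mod 1103)
917^551 = 917^(512+32+4+2+1) ≡ 1 (mod 1103).
Result is 1, so (917/1103) = 1.

1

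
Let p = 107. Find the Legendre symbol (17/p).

Reciprocity: 17 ≡ 1 and 107 ≡ 3 (mod 4), so (17/107) = +(107/17).
Reduce top mod 17: now compute (5/17).
Reciprocity: 5 ≡ 1 and 17 ≡ 1 (mod 4), so (5/17) = +(17/5).
Reduce top mod 5: now compute (2/5).
Pull out 2: since 5 ≡ 5 (mod 8), (2/5) = -1.
Reached (1/5) = 1. Collecting the sign flips along the way, the symbol is -1.

-1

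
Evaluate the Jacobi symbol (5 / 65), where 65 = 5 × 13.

0

Reciprocity: 5 ≡ 1 and 65 ≡ 1 (mod 4), so (5/65) = +(65/5).
Reduce top mod 5: now compute (0/5).
Top reduces to 0: gcd > 1, so the symbol is 0.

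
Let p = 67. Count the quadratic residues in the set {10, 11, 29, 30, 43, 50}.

2

(10/67) = +1 → QR.
(11/67) = -1 → non-residue.
(29/67) = +1 → QR.
(30/67) = -1 → non-residue.
(43/67) = -1 → non-residue.
(50/67) = -1 → non-residue.
Total quadratic residues among the 6: 2.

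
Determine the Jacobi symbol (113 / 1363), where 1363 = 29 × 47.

Reciprocity: 113 ≡ 1 and 1363 ≡ 3 (mod 4), so (113/1363) = +(1363/113).
Reduce top mod 113: now compute (7/113).
Reciprocity: 7 ≡ 3 and 113 ≡ 1 (mod 4), so (7/113) = +(113/7).
Reduce top mod 7: now compute (1/7).
Reached (1/7) = 1. Collecting the sign flips along the way, the symbol is +1.

1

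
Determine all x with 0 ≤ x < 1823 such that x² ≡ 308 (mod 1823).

489, 1334

Since 1823 ≡ 3 (mod 4), a square root of 308 is 308^((1823+1)/4) = 308^456 mod 1823.
Repeated squaring: 308^2≡68, 308^4≡978, 308^8≡1232, 308^16≡1088, 308^32≡617, 308^64≡1505, 308^128≡859, 308^256≡1389 (mod 1823).
308^456 = 308^(256+128+64+8) ≡ 489 (mod 1823).
Check: 489² = 239121 ≡ 308 (mod 1823). The two roots are 489 and 1334.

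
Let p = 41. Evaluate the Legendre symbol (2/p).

1

Euler's criterion: (2/41) ≡ 2^20 (mod 41).
2^2 ≡ 4 (mod 41)
2^4 ≡ 16 (mod 41)
2^8 ≡ 10 (mod 41)
2^16 ≡ 18 (mod 41)
2^20 = 2^(16+4) ≡ 1 (mod 41).
Result is 1, so (2/41) = 1.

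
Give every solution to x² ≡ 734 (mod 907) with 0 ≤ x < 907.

153, 754

Since 907 ≡ 3 (mod 4), a square root of 734 is 734^((907+1)/4) = 734^227 mod 907.
Repeated squaring: 734^2≡905, 734^4≡4, 734^8≡16, 734^16≡256, 734^32≡232, 734^64≡311, 734^128≡579 (mod 907).
734^227 = 734^(128+64+32+2+1) ≡ 754 (mod 907).
Check: 754² = 568516 ≡ 734 (mod 907). The two roots are 153 and 754.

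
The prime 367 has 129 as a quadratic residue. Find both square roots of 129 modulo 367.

70, 297

Since 367 ≡ 3 (mod 4), a square root of 129 is 129^((367+1)/4) = 129^92 mod 367.
Repeated squaring: 129^2≡126, 129^4≡95, 129^8≡217, 129^16≡113, 129^32≡291, 129^64≡271 (mod 367).
129^92 = 129^(64+16+8+4) ≡ 297 (mod 367).
Check: 297² = 88209 ≡ 129 (mod 367). The two roots are 70 and 297.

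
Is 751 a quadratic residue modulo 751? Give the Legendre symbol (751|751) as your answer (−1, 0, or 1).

First reduce: 751 ≡ 0 (mod 751).
Top reduces to 0: gcd > 1, so the symbol is 0.

0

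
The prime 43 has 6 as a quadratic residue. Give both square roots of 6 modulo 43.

7, 36

Since 43 ≡ 3 (mod 4), a square root of 6 is 6^((43+1)/4) = 6^11 mod 43.
Repeated squaring: 6^2≡36, 6^4≡6, 6^8≡36 (mod 43).
6^11 = 6^(8+2+1) ≡ 36 (mod 43).
Check: 36² = 1296 ≡ 6 (mod 43). The two roots are 7 and 36.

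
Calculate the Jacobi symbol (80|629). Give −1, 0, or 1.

1

Pull out 2^4: since 629 ≡ 5 (mod 8), (2/629) = -1, so (2/629)^4 = +1.
Reciprocity: 5 ≡ 1 and 629 ≡ 1 (mod 4), so (5/629) = +(629/5).
Reduce top mod 5: now compute (4/5).
Pull out 2^2: since 5 ≡ 5 (mod 8), (2/5) = -1, so (2/5)^2 = +1.
Reached (1/5) = 1. Collecting the sign flips along the way, the symbol is +1.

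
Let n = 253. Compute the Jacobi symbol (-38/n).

First reduce: -38 ≡ 215 (mod 253).
Reciprocity: 215 ≡ 3 and 253 ≡ 1 (mod 4), so (215/253) = +(253/215).
Reduce top mod 215: now compute (38/215).
Pull out 2: since 215 ≡ 7 (mod 8), (2/215) = +1.
Reciprocity: 19 ≡ 3 and 215 ≡ 3 (mod 4), so (19/215) = −(215/19).
Reduce top mod 19: now compute (6/19).
Pull out 2: since 19 ≡ 3 (mod 8), (2/19) = -1.
Reciprocity: 3 ≡ 3 and 19 ≡ 3 (mod 4), so (3/19) = −(19/3).
Reduce top mod 3: now compute (1/3).
Reached (1/3) = 1. Collecting the sign flips along the way, the symbol is -1.

-1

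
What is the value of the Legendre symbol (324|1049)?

Pull out 2^2: since 1049 ≡ 1 (mod 8), (2/1049) = +1, so (2/1049)^2 = +1.
Reciprocity: 81 ≡ 1 and 1049 ≡ 1 (mod 4), so (81/1049) = +(1049/81).
Reduce top mod 81: now compute (77/81).
Reciprocity: 77 ≡ 1 and 81 ≡ 1 (mod 4), so (77/81) = +(81/77).
Reduce top mod 77: now compute (4/77).
Pull out 2^2: since 77 ≡ 5 (mod 8), (2/77) = -1, so (2/77)^2 = +1.
Reached (1/77) = 1. Collecting the sign flips along the way, the symbol is +1.

1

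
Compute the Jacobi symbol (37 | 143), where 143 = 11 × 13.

-1

Reciprocity: 37 ≡ 1 and 143 ≡ 3 (mod 4), so (37/143) = +(143/37).
Reduce top mod 37: now compute (32/37).
Pull out 2^5: since 37 ≡ 5 (mod 8), (2/37) = -1, so (2/37)^5 = -1.
Reached (1/37) = 1. Collecting the sign flips along the way, the symbol is -1.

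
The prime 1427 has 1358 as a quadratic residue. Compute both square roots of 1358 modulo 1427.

412, 1015

Since 1427 ≡ 3 (mod 4), a square root of 1358 is 1358^((1427+1)/4) = 1358^357 mod 1427.
Repeated squaring: 1358^2≡480, 1358^4≡653, 1358^8≡1163, 1358^16≡1200, 1358^32≡157, 1358^64≡390, 1358^128≡838, 1358^256≡160 (mod 1427).
1358^357 = 1358^(256+64+32+4+1) ≡ 412 (mod 1427).
Check: 412² = 169744 ≡ 1358 (mod 1427). The two roots are 412 and 1015.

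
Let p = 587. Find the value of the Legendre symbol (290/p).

1

Euler's criterion: (290/587) ≡ 290^293 (mod 587).
290^2 ≡ 159 (mod 587)
290^4 ≡ 40 (mod 587)
290^8 ≡ 426 (mod 587)
290^16 ≡ 93 (mod 587)
290^32 ≡ 431 (mod 587)
290^64 ≡ 269 (mod 587)
290^128 ≡ 160 (mod 587)
290^256 ≡ 359 (mod 587)
290^293 = 290^(256+32+4+1) ≡ 1 (mod 587).
Result is 1, so (290/587) = 1.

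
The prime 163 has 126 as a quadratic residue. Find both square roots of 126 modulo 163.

17, 146

Since 163 ≡ 3 (mod 4), a square root of 126 is 126^((163+1)/4) = 126^41 mod 163.
Repeated squaring: 126^2≡65, 126^4≡150, 126^8≡6, 126^16≡36, 126^32≡155 (mod 163).
126^41 = 126^(32+8+1) ≡ 146 (mod 163).
Check: 146² = 21316 ≡ 126 (mod 163). The two roots are 17 and 146.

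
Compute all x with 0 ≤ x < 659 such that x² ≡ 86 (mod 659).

253, 406

Since 659 ≡ 3 (mod 4), a square root of 86 is 86^((659+1)/4) = 86^165 mod 659.
Repeated squaring: 86^2≡147, 86^4≡521, 86^8≡592, 86^16≡535, 86^32≡219, 86^64≡513, 86^128≡228 (mod 659).
86^165 = 86^(128+32+4+1) ≡ 253 (mod 659).
Check: 253² = 64009 ≡ 86 (mod 659). The two roots are 253 and 406.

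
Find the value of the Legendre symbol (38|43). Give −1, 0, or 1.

Pull out 2: since 43 ≡ 3 (mod 8), (2/43) = -1.
Reciprocity: 19 ≡ 3 and 43 ≡ 3 (mod 4), so (19/43) = −(43/19).
Reduce top mod 19: now compute (5/19).
Reciprocity: 5 ≡ 1 and 19 ≡ 3 (mod 4), so (5/19) = +(19/5).
Reduce top mod 5: now compute (4/5).
Pull out 2^2: since 5 ≡ 5 (mod 8), (2/5) = -1, so (2/5)^2 = +1.
Reached (1/5) = 1. Collecting the sign flips along the way, the symbol is +1.

1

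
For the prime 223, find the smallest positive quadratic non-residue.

(2/223) = +1, so 2 is a residue.
(3/223) = −1, so 3 is the smallest positive non-residue mod 223.

3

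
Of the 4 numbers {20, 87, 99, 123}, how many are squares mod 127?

2

(20/127) = -1 → non-residue.
(87/127) = +1 → QR.
(99/127) = +1 → QR.
(123/127) = -1 → non-residue.
Total quadratic residues among the 4: 2.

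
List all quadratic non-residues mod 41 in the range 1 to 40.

3 6 7 11 12 13 14 15 17 19 22 24 26 27 28 29 30 34 35 38

Square k = 1,…,20 (k and 41−k give the same square):
1²=1, 2²=4, 3²=9, 4²=16, 5²=25, 6²=36, 7²≡8, 8²≡23, 9²≡40, 10²≡18, 11²≡39, 12²≡21, 13²≡5, 14²≡32, 15²≡20, 16²≡10, 17²≡2, 18²≡37, 19²≡33, 20²≡31 (mod 41).
The residues are {1, 2, 4, 5, 8, 9, 10, 16, 18, 20, 21, 23, 25, 31, 32, 33, 36, 37, 39, 40}; the non-residues are the remaining 20 nonzero classes.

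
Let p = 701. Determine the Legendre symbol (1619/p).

First reduce: 1619 ≡ 217 (mod 701).
Reciprocity: 217 ≡ 1 and 701 ≡ 1 (mod 4), so (217/701) = +(701/217).
Reduce top mod 217: now compute (50/217).
Pull out 2: since 217 ≡ 1 (mod 8), (2/217) = +1.
Reciprocity: 25 ≡ 1 and 217 ≡ 1 (mod 4), so (25/217) = +(217/25).
Reduce top mod 25: now compute (17/25).
Reciprocity: 17 ≡ 1 and 25 ≡ 1 (mod 4), so (17/25) = +(25/17).
Reduce top mod 17: now compute (8/17).
Pull out 2^3: since 17 ≡ 1 (mod 8), (2/17) = +1, so (2/17)^3 = +1.
Reached (1/17) = 1. Collecting the sign flips along the way, the symbol is +1.

1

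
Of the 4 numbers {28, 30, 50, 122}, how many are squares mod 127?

3

(28/127) = -1 → non-residue.
(30/127) = +1 → QR.
(50/127) = +1 → QR.
(122/127) = +1 → QR.
Total quadratic residues among the 4: 3.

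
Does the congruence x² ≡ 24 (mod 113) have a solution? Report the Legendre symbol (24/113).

Pull out 2^3: since 113 ≡ 1 (mod 8), (2/113) = +1, so (2/113)^3 = +1.
Reciprocity: 3 ≡ 3 and 113 ≡ 1 (mod 4), so (3/113) = +(113/3).
Reduce top mod 3: now compute (2/3).
Pull out 2: since 3 ≡ 3 (mod 8), (2/3) = -1.
Reached (1/3) = 1. Collecting the sign flips along the way, the symbol is -1.

-1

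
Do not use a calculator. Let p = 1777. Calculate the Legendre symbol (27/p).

1

Reciprocity: 27 ≡ 3 and 1777 ≡ 1 (mod 4), so (27/1777) = +(1777/27).
Reduce top mod 27: now compute (22/27).
Pull out 2: since 27 ≡ 3 (mod 8), (2/27) = -1.
Reciprocity: 11 ≡ 3 and 27 ≡ 3 (mod 4), so (11/27) = −(27/11).
Reduce top mod 11: now compute (5/11).
Reciprocity: 5 ≡ 1 and 11 ≡ 3 (mod 4), so (5/11) = +(11/5).
Reduce top mod 5: now compute (1/5).
Reached (1/5) = 1. Collecting the sign flips along the way, the symbol is +1.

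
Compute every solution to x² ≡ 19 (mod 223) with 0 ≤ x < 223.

Since 223 ≡ 3 (mod 4), a square root of 19 is 19^((223+1)/4) = 19^56 mod 223.
Repeated squaring: 19^2≡138, 19^4≡89, 19^8≡116, 19^16≡76, 19^32≡201 (mod 223).
19^56 = 19^(32+16+8) ≡ 58 (mod 223).
Check: 58² = 3364 ≡ 19 (mod 223). The two roots are 58 and 165.

58, 165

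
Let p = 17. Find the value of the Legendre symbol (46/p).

-1

Euler's criterion: (46/17) ≡ 12^8 (mod 17).
12^2 ≡ 8 (mod 17)
12^4 ≡ 13 (mod 17)
12^8 ≡ 16 (mod 17)
12^8 = 12^(8) ≡ 16 (mod 17).
Result is 16 ≡ −1, so (46/17) = −1.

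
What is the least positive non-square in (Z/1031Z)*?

(2/1031) = +1, so 2 is a residue.
(3/1031) = +1, so 3 is a residue.
(4/1031) = +1, so 4 is a residue.
(5/1031) = +1, so 5 is a residue.
(6/1031) = +1, so 6 is a residue.
(7/1031) = −1, so 7 is the smallest positive non-residue mod 1031.

7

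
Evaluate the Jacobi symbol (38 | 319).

1

Pull out 2: since 319 ≡ 7 (mod 8), (2/319) = +1.
Reciprocity: 19 ≡ 3 and 319 ≡ 3 (mod 4), so (19/319) = −(319/19).
Reduce top mod 19: now compute (15/19).
Reciprocity: 15 ≡ 3 and 19 ≡ 3 (mod 4), so (15/19) = −(19/15).
Reduce top mod 15: now compute (4/15).
Pull out 2^2: since 15 ≡ 7 (mod 8), (2/15) = +1, so (2/15)^2 = +1.
Reached (1/15) = 1. Collecting the sign flips along the way, the symbol is +1.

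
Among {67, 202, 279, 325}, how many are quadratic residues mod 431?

(67/431) = -1 → non-residue.
(202/431) = -1 → non-residue.
(279/431) = -1 → non-residue.
(325/431) = -1 → non-residue.
Total quadratic residues among the 4: 0.

0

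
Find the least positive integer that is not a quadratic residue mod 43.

(2/43) = −1, so 2 is the smallest positive non-residue mod 43.

2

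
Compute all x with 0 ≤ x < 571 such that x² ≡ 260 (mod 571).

213, 358

Since 571 ≡ 3 (mod 4), a square root of 260 is 260^((571+1)/4) = 260^143 mod 571.
Repeated squaring: 260^2≡222, 260^4≡178, 260^8≡279, 260^16≡185, 260^32≡536, 260^64≡83, 260^128≡37 (mod 571).
260^143 = 260^(128+8+4+2+1) ≡ 213 (mod 571).
Check: 213² = 45369 ≡ 260 (mod 571). The two roots are 213 and 358.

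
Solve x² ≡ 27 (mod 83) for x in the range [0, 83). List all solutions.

Since 83 ≡ 3 (mod 4), a square root of 27 is 27^((83+1)/4) = 27^21 mod 83.
Repeated squaring: 27^2≡65, 27^4≡75, 27^8≡64, 27^16≡29 (mod 83).
27^21 = 27^(16+4+1) ≡ 44 (mod 83).
Check: 44² = 1936 ≡ 27 (mod 83). The two roots are 39 and 44.

39, 44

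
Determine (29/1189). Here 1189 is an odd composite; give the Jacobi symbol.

Reciprocity: 29 ≡ 1 and 1189 ≡ 1 (mod 4), so (29/1189) = +(1189/29).
Reduce top mod 29: now compute (0/29).
Top reduces to 0: gcd > 1, so the symbol is 0.

0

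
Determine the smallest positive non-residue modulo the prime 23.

5

(2/23) = +1, so 2 is a residue.
(3/23) = +1, so 3 is a residue.
(4/23) = +1, so 4 is a residue.
(5/23) = −1, so 5 is the smallest positive non-residue mod 23.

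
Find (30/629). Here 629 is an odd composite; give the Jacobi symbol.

1

Pull out 2: since 629 ≡ 5 (mod 8), (2/629) = -1.
Reciprocity: 15 ≡ 3 and 629 ≡ 1 (mod 4), so (15/629) = +(629/15).
Reduce top mod 15: now compute (14/15).
Pull out 2: since 15 ≡ 7 (mod 8), (2/15) = +1.
Reciprocity: 7 ≡ 3 and 15 ≡ 3 (mod 4), so (7/15) = −(15/7).
Reduce top mod 7: now compute (1/7).
Reached (1/7) = 1. Collecting the sign flips along the way, the symbol is +1.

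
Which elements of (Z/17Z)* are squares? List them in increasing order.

Square k = 1,…,8 (k and 17−k give the same square):
1²=1, 2²=4, 3²=9, 4²=16, 5²≡8, 6²≡2, 7²≡15, 8²≡13 (mod 17).
So the quadratic residues mod 17 are {1, 2, 4, 8, 9, 13, 15, 16}.

1 2 4 8 9 13 15 16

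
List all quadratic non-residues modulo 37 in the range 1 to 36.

Square k = 1,…,18 (k and 37−k give the same square):
1²=1, 2²=4, 3²=9, 4²=16, 5²=25, 6²=36, 7²≡12, 8²≡27, 9²≡7, 10²≡26, 11²≡10, 12²≡33, 13²≡21, 14²≡11, 15²≡3, 16²≡34, 17²≡30, 18²≡28 (mod 37).
The residues are {1, 3, 4, 7, 9, 10, 11, 12, 16, 21, 25, 26, 27, 28, 30, 33, 34, 36}; the non-residues are the remaining 18 nonzero classes.

2 5 6 8 13 14 15 17 18 19 20 22 23 24 29 31 32 35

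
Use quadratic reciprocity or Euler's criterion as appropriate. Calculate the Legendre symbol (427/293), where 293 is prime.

Euler's criterion: (427/293) ≡ 134^146 (mod 293).
134^2 ≡ 83 (mod 293)
134^4 ≡ 150 (mod 293)
134^8 ≡ 232 (mod 293)
134^16 ≡ 205 (mod 293)
134^32 ≡ 126 (mod 293)
134^64 ≡ 54 (mod 293)
134^128 ≡ 279 (mod 293)
134^146 = 134^(128+16+2) ≡ 292 (mod 293).
Result is 292 ≡ −1, so (427/293) = −1.

-1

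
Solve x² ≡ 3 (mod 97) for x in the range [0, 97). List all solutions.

97 ≡ 1 (mod 4), so we find a root by search.
Trying successive values, 10² = 100 ≡ 3 (mod 97). The other root is 97 − 10 = 87.

10, 87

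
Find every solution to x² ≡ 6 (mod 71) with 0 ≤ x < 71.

Since 71 ≡ 3 (mod 4), a square root of 6 is 6^((71+1)/4) = 6^18 mod 71.
Repeated squaring: 6^2≡36, 6^4≡18, 6^8≡40, 6^16≡38 (mod 71).
6^18 = 6^(16+2) ≡ 19 (mod 71).
Check: 19² = 361 ≡ 6 (mod 71). The two roots are 19 and 52.

19, 52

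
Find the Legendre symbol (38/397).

-1

Pull out 2: since 397 ≡ 5 (mod 8), (2/397) = -1.
Reciprocity: 19 ≡ 3 and 397 ≡ 1 (mod 4), so (19/397) = +(397/19).
Reduce top mod 19: now compute (17/19).
Reciprocity: 17 ≡ 1 and 19 ≡ 3 (mod 4), so (17/19) = +(19/17).
Reduce top mod 17: now compute (2/17).
Pull out 2: since 17 ≡ 1 (mod 8), (2/17) = +1.
Reached (1/17) = 1. Collecting the sign flips along the way, the symbol is -1.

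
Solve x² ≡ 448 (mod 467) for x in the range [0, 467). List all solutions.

43, 424

Since 467 ≡ 3 (mod 4), a square root of 448 is 448^((467+1)/4) = 448^117 mod 467.
Repeated squaring: 448^2≡361, 448^4≡28, 448^8≡317, 448^16≡84, 448^32≡51, 448^64≡266 (mod 467).
448^117 = 448^(64+32+16+4+1) ≡ 43 (mod 467).
Check: 43² = 1849 ≡ 448 (mod 467). The two roots are 43 and 424.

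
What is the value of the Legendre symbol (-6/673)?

First reduce: -6 ≡ 667 (mod 673).
Reciprocity: 667 ≡ 3 and 673 ≡ 1 (mod 4), so (667/673) = +(673/667).
Reduce top mod 667: now compute (6/667).
Pull out 2: since 667 ≡ 3 (mod 8), (2/667) = -1.
Reciprocity: 3 ≡ 3 and 667 ≡ 3 (mod 4), so (3/667) = −(667/3).
Reduce top mod 3: now compute (1/3).
Reached (1/3) = 1. Collecting the sign flips along the way, the symbol is +1.

1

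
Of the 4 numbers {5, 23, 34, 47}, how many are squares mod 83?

1

(5/83) = -1 → non-residue.
(23/83) = +1 → QR.
(34/83) = -1 → non-residue.
(47/83) = -1 → non-residue.
Total quadratic residues among the 4: 1.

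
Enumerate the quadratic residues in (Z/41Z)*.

Square k = 1,…,20 (k and 41−k give the same square):
1²=1, 2²=4, 3²=9, 4²=16, 5²=25, 6²=36, 7²≡8, 8²≡23, 9²≡40, 10²≡18, 11²≡39, 12²≡21, 13²≡5, 14²≡32, 15²≡20, 16²≡10, 17²≡2, 18²≡37, 19²≡33, 20²≡31 (mod 41).
So the quadratic residues mod 41 are {1, 2, 4, 5, 8, 9, 10, 16, 18, 20, 21, 23, 25, 31, 32, 33, 36, 37, 39, 40}.

1 2 4 5 8 9 10 16 18 20 21 23 25 31 32 33 36 37 39 40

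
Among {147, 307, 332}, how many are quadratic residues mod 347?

2

(147/347) = +1 → QR.
(307/347) = -1 → non-residue.
(332/347) = +1 → QR.
Total quadratic residues among the 3: 2.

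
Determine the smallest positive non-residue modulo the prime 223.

3

(2/223) = +1, so 2 is a residue.
(3/223) = −1, so 3 is the smallest positive non-residue mod 223.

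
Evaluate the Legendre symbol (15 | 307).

Reciprocity: 15 ≡ 3 and 307 ≡ 3 (mod 4), so (15/307) = −(307/15).
Reduce top mod 15: now compute (7/15).
Reciprocity: 7 ≡ 3 and 15 ≡ 3 (mod 4), so (7/15) = −(15/7).
Reduce top mod 7: now compute (1/7).
Reached (1/7) = 1. Collecting the sign flips along the way, the symbol is +1.

1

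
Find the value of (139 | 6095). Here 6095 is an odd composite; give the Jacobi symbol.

-1

Reciprocity: 139 ≡ 3 and 6095 ≡ 3 (mod 4), so (139/6095) = −(6095/139).
Reduce top mod 139: now compute (118/139).
Pull out 2: since 139 ≡ 3 (mod 8), (2/139) = -1.
Reciprocity: 59 ≡ 3 and 139 ≡ 3 (mod 4), so (59/139) = −(139/59).
Reduce top mod 59: now compute (21/59).
Reciprocity: 21 ≡ 1 and 59 ≡ 3 (mod 4), so (21/59) = +(59/21).
Reduce top mod 21: now compute (17/21).
Reciprocity: 17 ≡ 1 and 21 ≡ 1 (mod 4), so (17/21) = +(21/17).
Reduce top mod 17: now compute (4/17).
Pull out 2^2: since 17 ≡ 1 (mod 8), (2/17) = +1, so (2/17)^2 = +1.
Reached (1/17) = 1. Collecting the sign flips along the way, the symbol is -1.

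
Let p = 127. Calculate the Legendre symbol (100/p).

1

Euler's criterion: (100/127) ≡ 100^63 (mod 127).
100^2 ≡ 94 (mod 127)
100^4 ≡ 73 (mod 127)
100^8 ≡ 122 (mod 127)
100^16 ≡ 25 (mod 127)
100^32 ≡ 117 (mod 127)
100^63 = 100^(32+16+8+4+2+1) ≡ 1 (mod 127).
Result is 1, so (100/127) = 1.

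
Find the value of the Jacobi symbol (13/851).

Reciprocity: 13 ≡ 1 and 851 ≡ 3 (mod 4), so (13/851) = +(851/13).
Reduce top mod 13: now compute (6/13).
Pull out 2: since 13 ≡ 5 (mod 8), (2/13) = -1.
Reciprocity: 3 ≡ 3 and 13 ≡ 1 (mod 4), so (3/13) = +(13/3).
Reduce top mod 3: now compute (1/3).
Reached (1/3) = 1. Collecting the sign flips along the way, the symbol is -1.

-1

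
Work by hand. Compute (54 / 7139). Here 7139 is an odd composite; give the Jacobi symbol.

-1

Pull out 2: since 7139 ≡ 3 (mod 8), (2/7139) = -1.
Reciprocity: 27 ≡ 3 and 7139 ≡ 3 (mod 4), so (27/7139) = −(7139/27).
Reduce top mod 27: now compute (11/27).
Reciprocity: 11 ≡ 3 and 27 ≡ 3 (mod 4), so (11/27) = −(27/11).
Reduce top mod 11: now compute (5/11).
Reciprocity: 5 ≡ 1 and 11 ≡ 3 (mod 4), so (5/11) = +(11/5).
Reduce top mod 5: now compute (1/5).
Reached (1/5) = 1. Collecting the sign flips along the way, the symbol is -1.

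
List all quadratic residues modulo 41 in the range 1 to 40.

1,2,4,5,8,9,10,16,18,20,21,23,25,31,32,33,36,37,39,40

Square k = 1,…,20 (k and 41−k give the same square):
1²=1, 2²=4, 3²=9, 4²=16, 5²=25, 6²=36, 7²≡8, 8²≡23, 9²≡40, 10²≡18, 11²≡39, 12²≡21, 13²≡5, 14²≡32, 15²≡20, 16²≡10, 17²≡2, 18²≡37, 19²≡33, 20²≡31 (mod 41).
So the quadratic residues mod 41 are {1, 2, 4, 5, 8, 9, 10, 16, 18, 20, 21, 23, 25, 31, 32, 33, 36, 37, 39, 40}.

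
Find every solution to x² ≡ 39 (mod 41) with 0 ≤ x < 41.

41 ≡ 1 (mod 4), so we find a root by search.
Trying successive values, 11² = 121 ≡ 39 (mod 41). The other root is 41 − 11 = 30.

11, 30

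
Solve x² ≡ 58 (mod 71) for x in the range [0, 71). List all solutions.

Since 71 ≡ 3 (mod 4), a square root of 58 is 58^((71+1)/4) = 58^18 mod 71.
Repeated squaring: 58^2≡27, 58^4≡19, 58^8≡6, 58^16≡36 (mod 71).
58^18 = 58^(16+2) ≡ 49 (mod 71).
Check: 49² = 2401 ≡ 58 (mod 71). The two roots are 22 and 49.

22, 49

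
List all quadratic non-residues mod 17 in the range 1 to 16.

3,5,6,7,10,11,12,14

Square k = 1,…,8 (k and 17−k give the same square):
1²=1, 2²=4, 3²=9, 4²=16, 5²≡8, 6²≡2, 7²≡15, 8²≡13 (mod 17).
The residues are {1, 2, 4, 8, 9, 13, 15, 16}; the non-residues are the remaining 8 nonzero classes.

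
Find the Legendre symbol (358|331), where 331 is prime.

First reduce: 358 ≡ 27 (mod 331).
Reciprocity: 27 ≡ 3 and 331 ≡ 3 (mod 4), so (27/331) = −(331/27).
Reduce top mod 27: now compute (7/27).
Reciprocity: 7 ≡ 3 and 27 ≡ 3 (mod 4), so (7/27) = −(27/7).
Reduce top mod 7: now compute (6/7).
Pull out 2: since 7 ≡ 7 (mod 8), (2/7) = +1.
Reciprocity: 3 ≡ 3 and 7 ≡ 3 (mod 4), so (3/7) = −(7/3).
Reduce top mod 3: now compute (1/3).
Reached (1/3) = 1. Collecting the sign flips along the way, the symbol is -1.

-1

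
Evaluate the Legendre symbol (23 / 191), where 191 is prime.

1

Reciprocity: 23 ≡ 3 and 191 ≡ 3 (mod 4), so (23/191) = −(191/23).
Reduce top mod 23: now compute (7/23).
Reciprocity: 7 ≡ 3 and 23 ≡ 3 (mod 4), so (7/23) = −(23/7).
Reduce top mod 7: now compute (2/7).
Pull out 2: since 7 ≡ 7 (mod 8), (2/7) = +1.
Reached (1/7) = 1. Collecting the sign flips along the way, the symbol is +1.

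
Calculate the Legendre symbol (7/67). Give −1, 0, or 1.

-1

Reciprocity: 7 ≡ 3 and 67 ≡ 3 (mod 4), so (7/67) = −(67/7).
Reduce top mod 7: now compute (4/7).
Pull out 2^2: since 7 ≡ 7 (mod 8), (2/7) = +1, so (2/7)^2 = +1.
Reached (1/7) = 1. Collecting the sign flips along the way, the symbol is -1.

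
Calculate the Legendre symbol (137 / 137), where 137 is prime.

0

First reduce: 137 ≡ 0 (mod 137).
Top reduces to 0: gcd > 1, so the symbol is 0.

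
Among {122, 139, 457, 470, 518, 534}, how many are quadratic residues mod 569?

(122/569) = +1 → QR.
(139/569) = +1 → QR.
(457/569) = +1 → QR.
(470/569) = -1 → non-residue.
(518/569) = -1 → non-residue.
(534/569) = +1 → QR.
Total quadratic residues among the 6: 4.

4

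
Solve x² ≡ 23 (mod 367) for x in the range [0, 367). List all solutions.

Since 367 ≡ 3 (mod 4), a square root of 23 is 23^((367+1)/4) = 23^92 mod 367.
Repeated squaring: 23^2≡162, 23^4≡187, 23^8≡104, 23^16≡173, 23^32≡202, 23^64≡67 (mod 367).
23^92 = 23^(64+16+8+4) ≡ 92 (mod 367).
Check: 92² = 8464 ≡ 23 (mod 367). The two roots are 92 and 275.

92, 275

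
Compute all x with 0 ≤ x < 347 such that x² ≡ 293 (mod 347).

Since 347 ≡ 3 (mod 4), a square root of 293 is 293^((347+1)/4) = 293^87 mod 347.
Repeated squaring: 293^2≡140, 293^4≡168, 293^8≡117, 293^16≡156, 293^32≡46, 293^64≡34 (mod 347).
293^87 = 293^(64+16+4+2+1) ≡ 306 (mod 347).
Check: 306² = 93636 ≡ 293 (mod 347). The two roots are 41 and 306.

41, 306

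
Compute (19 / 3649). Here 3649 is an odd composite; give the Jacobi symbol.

1

Reciprocity: 19 ≡ 3 and 3649 ≡ 1 (mod 4), so (19/3649) = +(3649/19).
Reduce top mod 19: now compute (1/19).
Reached (1/19) = 1. Collecting the sign flips along the way, the symbol is +1.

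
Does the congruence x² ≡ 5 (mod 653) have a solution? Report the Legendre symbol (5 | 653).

-1

Reciprocity: 5 ≡ 1 and 653 ≡ 1 (mod 4), so (5/653) = +(653/5).
Reduce top mod 5: now compute (3/5).
Reciprocity: 3 ≡ 3 and 5 ≡ 1 (mod 4), so (3/5) = +(5/3).
Reduce top mod 3: now compute (2/3).
Pull out 2: since 3 ≡ 3 (mod 8), (2/3) = -1.
Reached (1/3) = 1. Collecting the sign flips along the way, the symbol is -1.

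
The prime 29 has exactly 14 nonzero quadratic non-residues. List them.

Square k = 1,…,14 (k and 29−k give the same square):
1²=1, 2²=4, 3²=9, 4²=16, 5²=25, 6²≡7, 7²≡20, 8²≡6, 9²≡23, 10²≡13, 11²≡5, 12²≡28, 13²≡24, 14²≡22 (mod 29).
The residues are {1, 4, 5, 6, 7, 9, 13, 16, 20, 22, 23, 24, 25, 28}; the non-residues are the remaining 14 nonzero classes.

2, 3, 8, 10, 11, 12, 14, 15, 17, 18, 19, 21, 26, 27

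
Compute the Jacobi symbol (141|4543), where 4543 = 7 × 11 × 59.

-1

Reciprocity: 141 ≡ 1 and 4543 ≡ 3 (mod 4), so (141/4543) = +(4543/141).
Reduce top mod 141: now compute (31/141).
Reciprocity: 31 ≡ 3 and 141 ≡ 1 (mod 4), so (31/141) = +(141/31).
Reduce top mod 31: now compute (17/31).
Reciprocity: 17 ≡ 1 and 31 ≡ 3 (mod 4), so (17/31) = +(31/17).
Reduce top mod 17: now compute (14/17).
Pull out 2: since 17 ≡ 1 (mod 8), (2/17) = +1.
Reciprocity: 7 ≡ 3 and 17 ≡ 1 (mod 4), so (7/17) = +(17/7).
Reduce top mod 7: now compute (3/7).
Reciprocity: 3 ≡ 3 and 7 ≡ 3 (mod 4), so (3/7) = −(7/3).
Reduce top mod 3: now compute (1/3).
Reached (1/3) = 1. Collecting the sign flips along the way, the symbol is -1.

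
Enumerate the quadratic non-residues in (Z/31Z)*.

3,6,11,12,13,15,17,21,22,23,24,26,27,29,30

Square k = 1,…,15 (k and 31−k give the same square):
1²=1, 2²=4, 3²=9, 4²=16, 5²=25, 6²≡5, 7²≡18, 8²≡2, 9²≡19, 10²≡7, 11²≡28, 12²≡20, 13²≡14, 14²≡10, 15²≡8 (mod 31).
The residues are {1, 2, 4, 5, 7, 8, 9, 10, 14, 16, 18, 19, 20, 25, 28}; the non-residues are the remaining 15 nonzero classes.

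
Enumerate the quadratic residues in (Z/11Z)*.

1,3,4,5,9

Square k = 1,…,5 (k and 11−k give the same square):
1²=1, 2²=4, 3²=9, 4²≡5, 5²≡3 (mod 11).
So the quadratic residues mod 11 are {1, 3, 4, 5, 9}.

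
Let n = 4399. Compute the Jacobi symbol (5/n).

Reciprocity: 5 ≡ 1 and 4399 ≡ 3 (mod 4), so (5/4399) = +(4399/5).
Reduce top mod 5: now compute (4/5).
Pull out 2^2: since 5 ≡ 5 (mod 8), (2/5) = -1, so (2/5)^2 = +1.
Reached (1/5) = 1. Collecting the sign flips along the way, the symbol is +1.

1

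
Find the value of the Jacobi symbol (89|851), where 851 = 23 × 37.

1

Reciprocity: 89 ≡ 1 and 851 ≡ 3 (mod 4), so (89/851) = +(851/89).
Reduce top mod 89: now compute (50/89).
Pull out 2: since 89 ≡ 1 (mod 8), (2/89) = +1.
Reciprocity: 25 ≡ 1 and 89 ≡ 1 (mod 4), so (25/89) = +(89/25).
Reduce top mod 25: now compute (14/25).
Pull out 2: since 25 ≡ 1 (mod 8), (2/25) = +1.
Reciprocity: 7 ≡ 3 and 25 ≡ 1 (mod 4), so (7/25) = +(25/7).
Reduce top mod 7: now compute (4/7).
Pull out 2^2: since 7 ≡ 7 (mod 8), (2/7) = +1, so (2/7)^2 = +1.
Reached (1/7) = 1. Collecting the sign flips along the way, the symbol is +1.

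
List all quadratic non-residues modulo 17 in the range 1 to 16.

Square k = 1,…,8 (k and 17−k give the same square):
1²=1, 2²=4, 3²=9, 4²=16, 5²≡8, 6²≡2, 7²≡15, 8²≡13 (mod 17).
The residues are {1, 2, 4, 8, 9, 13, 15, 16}; the non-residues are the remaining 8 nonzero classes.

3, 5, 6, 7, 10, 11, 12, 14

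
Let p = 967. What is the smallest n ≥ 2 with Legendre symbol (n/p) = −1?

3

(2/967) = +1, so 2 is a residue.
(3/967) = −1, so 3 is the smallest positive non-residue mod 967.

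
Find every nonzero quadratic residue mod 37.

1, 3, 4, 7, 9, 10, 11, 12, 16, 21, 25, 26, 27, 28, 30, 33, 34, 36

Square k = 1,…,18 (k and 37−k give the same square):
1²=1, 2²=4, 3²=9, 4²=16, 5²=25, 6²=36, 7²≡12, 8²≡27, 9²≡7, 10²≡26, 11²≡10, 12²≡33, 13²≡21, 14²≡11, 15²≡3, 16²≡34, 17²≡30, 18²≡28 (mod 37).
So the quadratic residues mod 37 are {1, 3, 4, 7, 9, 10, 11, 12, 16, 21, 25, 26, 27, 28, 30, 33, 34, 36}.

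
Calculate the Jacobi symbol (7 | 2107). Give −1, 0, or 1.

0

Reciprocity: 7 ≡ 3 and 2107 ≡ 3 (mod 4), so (7/2107) = −(2107/7).
Reduce top mod 7: now compute (0/7).
Top reduces to 0: gcd > 1, so the symbol is 0.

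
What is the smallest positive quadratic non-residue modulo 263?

(2/263) = +1, so 2 is a residue.
(3/263) = +1, so 3 is a residue.
(4/263) = +1, so 4 is a residue.
(5/263) = −1, so 5 is the smallest positive non-residue mod 263.

5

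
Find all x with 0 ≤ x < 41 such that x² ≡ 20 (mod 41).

41 ≡ 1 (mod 4), so we find a root by search.
Trying successive values, 15² = 225 ≡ 20 (mod 41). The other root is 41 − 15 = 26.

15, 26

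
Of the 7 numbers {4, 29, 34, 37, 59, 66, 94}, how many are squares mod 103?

(4/103) = +1 → QR.
(29/103) = +1 → QR.
(34/103) = +1 → QR.
(37/103) = -1 → non-residue.
(59/103) = +1 → QR.
(66/103) = +1 → QR.
(94/103) = -1 → non-residue.
Total quadratic residues among the 7: 5.

5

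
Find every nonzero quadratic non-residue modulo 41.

Square k = 1,…,20 (k and 41−k give the same square):
1²=1, 2²=4, 3²=9, 4²=16, 5²=25, 6²=36, 7²≡8, 8²≡23, 9²≡40, 10²≡18, 11²≡39, 12²≡21, 13²≡5, 14²≡32, 15²≡20, 16²≡10, 17²≡2, 18²≡37, 19²≡33, 20²≡31 (mod 41).
The residues are {1, 2, 4, 5, 8, 9, 10, 16, 18, 20, 21, 23, 25, 31, 32, 33, 36, 37, 39, 40}; the non-residues are the remaining 20 nonzero classes.

3,6,7,11,12,13,14,15,17,19,22,24,26,27,28,29,30,34,35,38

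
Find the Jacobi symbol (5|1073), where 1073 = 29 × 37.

-1

Reciprocity: 5 ≡ 1 and 1073 ≡ 1 (mod 4), so (5/1073) = +(1073/5).
Reduce top mod 5: now compute (3/5).
Reciprocity: 3 ≡ 3 and 5 ≡ 1 (mod 4), so (3/5) = +(5/3).
Reduce top mod 3: now compute (2/3).
Pull out 2: since 3 ≡ 3 (mod 8), (2/3) = -1.
Reached (1/3) = 1. Collecting the sign flips along the way, the symbol is -1.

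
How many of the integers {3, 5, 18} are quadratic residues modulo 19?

1

(3/19) = -1 → non-residue.
(5/19) = +1 → QR.
(18/19) = -1 → non-residue.
Total quadratic residues among the 3: 1.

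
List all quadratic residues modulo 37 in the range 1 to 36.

Square k = 1,…,18 (k and 37−k give the same square):
1²=1, 2²=4, 3²=9, 4²=16, 5²=25, 6²=36, 7²≡12, 8²≡27, 9²≡7, 10²≡26, 11²≡10, 12²≡33, 13²≡21, 14²≡11, 15²≡3, 16²≡34, 17²≡30, 18²≡28 (mod 37).
So the quadratic residues mod 37 are {1, 3, 4, 7, 9, 10, 11, 12, 16, 21, 25, 26, 27, 28, 30, 33, 34, 36}.

1 3 4 7 9 10 11 12 16 21 25 26 27 28 30 33 34 36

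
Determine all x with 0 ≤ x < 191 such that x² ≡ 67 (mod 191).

Since 191 ≡ 3 (mod 4), a square root of 67 is 67^((191+1)/4) = 67^48 mod 191.
Repeated squaring: 67^2≡96, 67^4≡48, 67^8≡12, 67^16≡144, 67^32≡108 (mod 191).
67^48 = 67^(32+16) ≡ 81 (mod 191).
Check: 81² = 6561 ≡ 67 (mod 191). The two roots are 81 and 110.

81, 110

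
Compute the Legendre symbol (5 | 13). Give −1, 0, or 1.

Euler's criterion: (5/13) ≡ 5^6 (mod 13).
5^2 ≡ 12 (mod 13)
5^4 ≡ 1 (mod 13)
5^6 = 5^(4+2) ≡ 12 (mod 13).
Result is 12 ≡ −1, so (5/13) = −1.

-1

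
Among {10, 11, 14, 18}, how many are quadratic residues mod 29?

(10/29) = -1 → non-residue.
(11/29) = -1 → non-residue.
(14/29) = -1 → non-residue.
(18/29) = -1 → non-residue.
Total quadratic residues among the 4: 0.

0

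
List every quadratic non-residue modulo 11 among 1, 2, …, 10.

2 6 7 8 10

Square k = 1,…,5 (k and 11−k give the same square):
1²=1, 2²=4, 3²=9, 4²≡5, 5²≡3 (mod 11).
The residues are {1, 3, 4, 5, 9}; the non-residues are the remaining 5 nonzero classes.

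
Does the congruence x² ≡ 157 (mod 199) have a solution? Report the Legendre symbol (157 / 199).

Reciprocity: 157 ≡ 1 and 199 ≡ 3 (mod 4), so (157/199) = +(199/157).
Reduce top mod 157: now compute (42/157).
Pull out 2: since 157 ≡ 5 (mod 8), (2/157) = -1.
Reciprocity: 21 ≡ 1 and 157 ≡ 1 (mod 4), so (21/157) = +(157/21).
Reduce top mod 21: now compute (10/21).
Pull out 2: since 21 ≡ 5 (mod 8), (2/21) = -1.
Reciprocity: 5 ≡ 1 and 21 ≡ 1 (mod 4), so (5/21) = +(21/5).
Reduce top mod 5: now compute (1/5).
Reached (1/5) = 1. Collecting the sign flips along the way, the symbol is +1.

1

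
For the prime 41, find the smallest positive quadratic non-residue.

3

(2/41) = +1, so 2 is a residue.
(3/41) = −1, so 3 is the smallest positive non-residue mod 41.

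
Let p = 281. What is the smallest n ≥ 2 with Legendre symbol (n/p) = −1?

3

(2/281) = +1, so 2 is a residue.
(3/281) = −1, so 3 is the smallest positive non-residue mod 281.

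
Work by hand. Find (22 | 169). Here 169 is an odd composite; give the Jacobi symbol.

Pull out 2: since 169 ≡ 1 (mod 8), (2/169) = +1.
Reciprocity: 11 ≡ 3 and 169 ≡ 1 (mod 4), so (11/169) = +(169/11).
Reduce top mod 11: now compute (4/11).
Pull out 2^2: since 11 ≡ 3 (mod 8), (2/11) = -1, so (2/11)^2 = +1.
Reached (1/11) = 1. Collecting the sign flips along the way, the symbol is +1.

1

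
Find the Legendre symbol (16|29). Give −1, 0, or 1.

Euler's criterion: (16/29) ≡ 16^14 (mod 29).
16^2 ≡ 24 (mod 29)
16^4 ≡ 25 (mod 29)
16^8 ≡ 16 (mod 29)
16^14 = 16^(8+4+2) ≡ 1 (mod 29).
Result is 1, so (16/29) = 1.

1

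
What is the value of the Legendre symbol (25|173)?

1

Euler's criterion: (25/173) ≡ 25^86 (mod 173).
25^2 ≡ 106 (mod 173)
25^4 ≡ 164 (mod 173)
25^8 ≡ 81 (mod 173)
25^16 ≡ 160 (mod 173)
25^32 ≡ 169 (mod 173)
25^64 ≡ 16 (mod 173)
25^86 = 25^(64+16+4+2) ≡ 1 (mod 173).
Result is 1, so (25/173) = 1.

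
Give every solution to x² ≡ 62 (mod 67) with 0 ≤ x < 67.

14, 53

Since 67 ≡ 3 (mod 4), a square root of 62 is 62^((67+1)/4) = 62^17 mod 67.
Repeated squaring: 62^2≡25, 62^4≡22, 62^8≡15, 62^16≡24 (mod 67).
62^17 = 62^(16+1) ≡ 14 (mod 67).
Check: 14² = 196 ≡ 62 (mod 67). The two roots are 14 and 53.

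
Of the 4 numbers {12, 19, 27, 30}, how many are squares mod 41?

(12/41) = -1 → non-residue.
(19/41) = -1 → non-residue.
(27/41) = -1 → non-residue.
(30/41) = -1 → non-residue.
Total quadratic residues among the 4: 0.

0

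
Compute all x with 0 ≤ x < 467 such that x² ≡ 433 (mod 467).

Since 467 ≡ 3 (mod 4), a square root of 433 is 433^((467+1)/4) = 433^117 mod 467.
Repeated squaring: 433^2≡222, 433^4≡249, 433^8≡357, 433^16≡425, 433^32≡363, 433^64≡75 (mod 467).
433^117 = 433^(64+32+16+4+1) ≡ 30 (mod 467).
Check: 30² = 900 ≡ 433 (mod 467). The two roots are 30 and 437.

30, 437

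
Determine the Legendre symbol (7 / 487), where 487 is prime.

-1

Euler's criterion: (7/487) ≡ 7^243 (mod 487).
7^2 ≡ 49 (mod 487)
7^4 ≡ 453 (mod 487)
7^8 ≡ 182 (mod 487)
7^16 ≡ 8 (mod 487)
7^32 ≡ 64 (mod 487)
7^64 ≡ 200 (mod 487)
7^128 ≡ 66 (mod 487)
7^243 = 7^(128+64+32+16+2+1) ≡ 486 (mod 487).
Result is 486 ≡ −1, so (7/487) = −1.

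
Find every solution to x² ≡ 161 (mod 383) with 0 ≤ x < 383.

147, 236

Since 383 ≡ 3 (mod 4), a square root of 161 is 161^((383+1)/4) = 161^96 mod 383.
Repeated squaring: 161^2≡260, 161^4≡192, 161^8≡96, 161^16≡24, 161^32≡193, 161^64≡98 (mod 383).
161^96 = 161^(64+32) ≡ 147 (mod 383).
Check: 147² = 21609 ≡ 161 (mod 383). The two roots are 147 and 236.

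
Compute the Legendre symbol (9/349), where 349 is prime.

1

Reciprocity: 9 ≡ 1 and 349 ≡ 1 (mod 4), so (9/349) = +(349/9).
Reduce top mod 9: now compute (7/9).
Reciprocity: 7 ≡ 3 and 9 ≡ 1 (mod 4), so (7/9) = +(9/7).
Reduce top mod 7: now compute (2/7).
Pull out 2: since 7 ≡ 7 (mod 8), (2/7) = +1.
Reached (1/7) = 1. Collecting the sign flips along the way, the symbol is +1.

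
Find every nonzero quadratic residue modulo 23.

1,2,3,4,6,8,9,12,13,16,18

Square k = 1,…,11 (k and 23−k give the same square):
1²=1, 2²=4, 3²=9, 4²=16, 5²≡2, 6²≡13, 7²≡3, 8²≡18, 9²≡12, 10²≡8, 11²≡6 (mod 23).
So the quadratic residues mod 23 are {1, 2, 3, 4, 6, 8, 9, 12, 13, 16, 18}.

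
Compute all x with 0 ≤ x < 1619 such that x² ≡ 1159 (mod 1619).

223, 1396

Since 1619 ≡ 3 (mod 4), a square root of 1159 is 1159^((1619+1)/4) = 1159^405 mod 1619.
Repeated squaring: 1159^2≡1130, 1159^4≡1128, 1159^8≡1469, 1159^16≡1453, 1159^32≡33, 1159^64≡1089, 1159^128≡813, 1159^256≡417 (mod 1619).
1159^405 = 1159^(256+128+16+4+1) ≡ 1396 (mod 1619).
Check: 1396² = 1948816 ≡ 1159 (mod 1619). The two roots are 223 and 1396.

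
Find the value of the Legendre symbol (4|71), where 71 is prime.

1

Pull out 2^2: since 71 ≡ 7 (mod 8), (2/71) = +1, so (2/71)^2 = +1.
Reached (1/71) = 1. Collecting the sign flips along the way, the symbol is +1.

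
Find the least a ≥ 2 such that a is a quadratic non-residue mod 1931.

(2/1931) = −1, so 2 is the smallest positive non-residue mod 1931.

2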